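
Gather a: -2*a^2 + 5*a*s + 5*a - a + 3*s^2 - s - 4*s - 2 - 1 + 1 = -2*a^2 + a*(5*s + 4) + 3*s^2 - 5*s - 2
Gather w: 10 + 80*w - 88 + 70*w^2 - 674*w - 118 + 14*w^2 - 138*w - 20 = 84*w^2 - 732*w - 216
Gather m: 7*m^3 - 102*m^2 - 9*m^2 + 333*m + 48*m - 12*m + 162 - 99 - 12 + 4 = 7*m^3 - 111*m^2 + 369*m + 55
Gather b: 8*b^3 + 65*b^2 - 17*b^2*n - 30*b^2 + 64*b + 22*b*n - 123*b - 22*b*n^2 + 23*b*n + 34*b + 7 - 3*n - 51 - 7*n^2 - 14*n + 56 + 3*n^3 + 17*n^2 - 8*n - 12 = 8*b^3 + b^2*(35 - 17*n) + b*(-22*n^2 + 45*n - 25) + 3*n^3 + 10*n^2 - 25*n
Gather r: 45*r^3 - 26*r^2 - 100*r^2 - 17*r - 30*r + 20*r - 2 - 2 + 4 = 45*r^3 - 126*r^2 - 27*r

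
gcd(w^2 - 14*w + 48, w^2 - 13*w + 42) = w - 6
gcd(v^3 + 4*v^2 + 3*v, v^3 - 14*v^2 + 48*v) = v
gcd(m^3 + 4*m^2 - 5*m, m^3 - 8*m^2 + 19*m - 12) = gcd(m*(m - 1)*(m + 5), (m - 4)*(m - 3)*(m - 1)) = m - 1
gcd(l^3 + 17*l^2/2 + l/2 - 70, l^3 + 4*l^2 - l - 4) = l + 4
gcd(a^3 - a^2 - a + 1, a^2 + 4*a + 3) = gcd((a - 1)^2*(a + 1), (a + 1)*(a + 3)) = a + 1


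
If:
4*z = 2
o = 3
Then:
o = 3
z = 1/2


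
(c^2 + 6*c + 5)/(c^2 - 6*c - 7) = (c + 5)/(c - 7)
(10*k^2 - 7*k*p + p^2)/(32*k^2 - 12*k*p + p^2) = (10*k^2 - 7*k*p + p^2)/(32*k^2 - 12*k*p + p^2)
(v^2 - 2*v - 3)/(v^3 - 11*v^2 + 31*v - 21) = (v + 1)/(v^2 - 8*v + 7)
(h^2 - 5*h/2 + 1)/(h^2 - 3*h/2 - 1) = (2*h - 1)/(2*h + 1)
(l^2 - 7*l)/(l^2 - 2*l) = (l - 7)/(l - 2)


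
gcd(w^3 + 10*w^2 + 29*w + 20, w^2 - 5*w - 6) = w + 1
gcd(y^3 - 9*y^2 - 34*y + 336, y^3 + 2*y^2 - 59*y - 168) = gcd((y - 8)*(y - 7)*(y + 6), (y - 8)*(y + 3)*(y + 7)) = y - 8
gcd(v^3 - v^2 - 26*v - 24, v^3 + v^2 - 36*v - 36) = v^2 - 5*v - 6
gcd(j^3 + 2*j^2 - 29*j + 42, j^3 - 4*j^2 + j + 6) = j^2 - 5*j + 6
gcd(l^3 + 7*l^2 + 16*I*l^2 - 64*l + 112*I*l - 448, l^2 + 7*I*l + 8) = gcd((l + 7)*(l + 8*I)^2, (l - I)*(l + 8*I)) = l + 8*I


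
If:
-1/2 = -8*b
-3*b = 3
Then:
No Solution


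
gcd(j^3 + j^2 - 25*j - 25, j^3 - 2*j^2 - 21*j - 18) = j + 1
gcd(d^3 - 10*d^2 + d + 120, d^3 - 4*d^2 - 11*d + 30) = d^2 - 2*d - 15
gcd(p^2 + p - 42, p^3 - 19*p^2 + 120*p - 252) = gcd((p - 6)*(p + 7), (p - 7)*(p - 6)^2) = p - 6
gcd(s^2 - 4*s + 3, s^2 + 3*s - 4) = s - 1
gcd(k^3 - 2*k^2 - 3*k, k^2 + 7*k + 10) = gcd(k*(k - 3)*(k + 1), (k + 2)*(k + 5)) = 1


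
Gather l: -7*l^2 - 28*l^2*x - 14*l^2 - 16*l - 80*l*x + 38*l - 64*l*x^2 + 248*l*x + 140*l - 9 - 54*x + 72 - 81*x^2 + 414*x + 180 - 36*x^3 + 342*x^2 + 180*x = l^2*(-28*x - 21) + l*(-64*x^2 + 168*x + 162) - 36*x^3 + 261*x^2 + 540*x + 243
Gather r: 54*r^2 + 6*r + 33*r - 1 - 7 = 54*r^2 + 39*r - 8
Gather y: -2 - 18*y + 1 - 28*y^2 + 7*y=-28*y^2 - 11*y - 1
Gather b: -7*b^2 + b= -7*b^2 + b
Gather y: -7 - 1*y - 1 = -y - 8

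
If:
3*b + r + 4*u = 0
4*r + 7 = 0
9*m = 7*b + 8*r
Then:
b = 7/12 - 4*u/3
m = -28*u/27 - 119/108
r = -7/4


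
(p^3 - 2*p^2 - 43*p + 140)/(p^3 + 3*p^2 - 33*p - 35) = (p - 4)/(p + 1)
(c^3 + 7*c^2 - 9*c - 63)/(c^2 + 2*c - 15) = (c^2 + 10*c + 21)/(c + 5)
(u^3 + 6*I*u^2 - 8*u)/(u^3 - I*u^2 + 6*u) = (u + 4*I)/(u - 3*I)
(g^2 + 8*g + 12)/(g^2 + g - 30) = (g + 2)/(g - 5)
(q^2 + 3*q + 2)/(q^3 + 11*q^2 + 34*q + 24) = (q + 2)/(q^2 + 10*q + 24)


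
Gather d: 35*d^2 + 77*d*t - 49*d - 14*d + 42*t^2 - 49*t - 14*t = 35*d^2 + d*(77*t - 63) + 42*t^2 - 63*t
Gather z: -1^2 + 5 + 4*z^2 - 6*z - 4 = 4*z^2 - 6*z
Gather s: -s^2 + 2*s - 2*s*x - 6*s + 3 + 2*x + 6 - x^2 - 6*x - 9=-s^2 + s*(-2*x - 4) - x^2 - 4*x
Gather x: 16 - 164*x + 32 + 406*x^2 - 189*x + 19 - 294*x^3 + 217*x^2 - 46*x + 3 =-294*x^3 + 623*x^2 - 399*x + 70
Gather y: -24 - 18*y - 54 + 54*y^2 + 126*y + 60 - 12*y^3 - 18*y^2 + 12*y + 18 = -12*y^3 + 36*y^2 + 120*y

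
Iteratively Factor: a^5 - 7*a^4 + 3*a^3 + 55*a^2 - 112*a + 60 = (a + 3)*(a^4 - 10*a^3 + 33*a^2 - 44*a + 20) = (a - 2)*(a + 3)*(a^3 - 8*a^2 + 17*a - 10) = (a - 2)^2*(a + 3)*(a^2 - 6*a + 5) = (a - 2)^2*(a - 1)*(a + 3)*(a - 5)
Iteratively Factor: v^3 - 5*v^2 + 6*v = (v - 2)*(v^2 - 3*v) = (v - 3)*(v - 2)*(v)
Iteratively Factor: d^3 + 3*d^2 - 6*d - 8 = (d + 4)*(d^2 - d - 2) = (d - 2)*(d + 4)*(d + 1)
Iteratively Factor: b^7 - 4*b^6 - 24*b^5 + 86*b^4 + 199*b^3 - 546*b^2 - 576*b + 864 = (b + 3)*(b^6 - 7*b^5 - 3*b^4 + 95*b^3 - 86*b^2 - 288*b + 288) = (b + 3)^2*(b^5 - 10*b^4 + 27*b^3 + 14*b^2 - 128*b + 96) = (b - 1)*(b + 3)^2*(b^4 - 9*b^3 + 18*b^2 + 32*b - 96) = (b - 4)*(b - 1)*(b + 3)^2*(b^3 - 5*b^2 - 2*b + 24) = (b - 4)^2*(b - 1)*(b + 3)^2*(b^2 - b - 6) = (b - 4)^2*(b - 3)*(b - 1)*(b + 3)^2*(b + 2)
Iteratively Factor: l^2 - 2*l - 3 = (l + 1)*(l - 3)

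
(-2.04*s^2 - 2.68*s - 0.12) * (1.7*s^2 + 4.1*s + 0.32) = -3.468*s^4 - 12.92*s^3 - 11.8448*s^2 - 1.3496*s - 0.0384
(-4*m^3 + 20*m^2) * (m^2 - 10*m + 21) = -4*m^5 + 60*m^4 - 284*m^3 + 420*m^2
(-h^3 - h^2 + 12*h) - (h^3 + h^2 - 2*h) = -2*h^3 - 2*h^2 + 14*h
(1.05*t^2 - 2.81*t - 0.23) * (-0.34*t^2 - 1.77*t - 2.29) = -0.357*t^4 - 0.9031*t^3 + 2.6474*t^2 + 6.842*t + 0.5267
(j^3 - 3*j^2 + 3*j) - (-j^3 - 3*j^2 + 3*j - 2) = 2*j^3 + 2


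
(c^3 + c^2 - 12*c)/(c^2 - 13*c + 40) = c*(c^2 + c - 12)/(c^2 - 13*c + 40)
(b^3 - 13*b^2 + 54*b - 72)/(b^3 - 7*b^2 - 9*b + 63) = (b^2 - 10*b + 24)/(b^2 - 4*b - 21)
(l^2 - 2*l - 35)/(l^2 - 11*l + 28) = (l + 5)/(l - 4)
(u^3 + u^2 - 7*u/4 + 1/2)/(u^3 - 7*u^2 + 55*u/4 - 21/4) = (2*u^2 + 3*u - 2)/(2*u^2 - 13*u + 21)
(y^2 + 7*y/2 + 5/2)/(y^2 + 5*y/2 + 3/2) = (2*y + 5)/(2*y + 3)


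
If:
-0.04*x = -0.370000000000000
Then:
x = 9.25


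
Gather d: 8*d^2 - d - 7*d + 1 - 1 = 8*d^2 - 8*d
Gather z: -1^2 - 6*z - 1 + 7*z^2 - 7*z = 7*z^2 - 13*z - 2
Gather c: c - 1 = c - 1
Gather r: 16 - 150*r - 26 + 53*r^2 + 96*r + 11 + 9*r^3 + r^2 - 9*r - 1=9*r^3 + 54*r^2 - 63*r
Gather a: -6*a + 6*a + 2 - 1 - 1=0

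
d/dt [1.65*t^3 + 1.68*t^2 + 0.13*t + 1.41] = 4.95*t^2 + 3.36*t + 0.13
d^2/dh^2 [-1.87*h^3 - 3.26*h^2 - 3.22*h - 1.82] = -11.22*h - 6.52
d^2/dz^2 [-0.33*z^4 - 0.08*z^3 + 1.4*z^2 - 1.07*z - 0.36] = -3.96*z^2 - 0.48*z + 2.8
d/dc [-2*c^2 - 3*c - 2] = -4*c - 3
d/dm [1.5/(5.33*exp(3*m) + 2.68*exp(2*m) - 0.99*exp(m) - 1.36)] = (-23.985*exp(2*m) - 8.04*exp(m) + 1.485)*exp(m)/(5.33*exp(3*m) + 2.68*exp(2*m) - 0.99*exp(m) - 1.36)^2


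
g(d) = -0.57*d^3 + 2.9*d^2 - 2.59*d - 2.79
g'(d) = -1.71*d^2 + 5.8*d - 2.59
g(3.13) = 0.04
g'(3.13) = -1.19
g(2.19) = -0.54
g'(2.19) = 1.91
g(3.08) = 0.09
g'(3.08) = -0.95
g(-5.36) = 182.18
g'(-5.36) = -82.81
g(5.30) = -19.92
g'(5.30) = -19.88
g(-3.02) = 47.18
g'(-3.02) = -35.70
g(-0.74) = 0.95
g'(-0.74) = -7.82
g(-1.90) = 16.51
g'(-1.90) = -19.78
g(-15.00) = 2612.31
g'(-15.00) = -474.34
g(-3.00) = 46.47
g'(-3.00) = -35.38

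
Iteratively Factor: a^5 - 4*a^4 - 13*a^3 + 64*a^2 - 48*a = (a + 4)*(a^4 - 8*a^3 + 19*a^2 - 12*a) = (a - 1)*(a + 4)*(a^3 - 7*a^2 + 12*a) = (a - 4)*(a - 1)*(a + 4)*(a^2 - 3*a) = (a - 4)*(a - 3)*(a - 1)*(a + 4)*(a)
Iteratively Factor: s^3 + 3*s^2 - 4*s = (s + 4)*(s^2 - s) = s*(s + 4)*(s - 1)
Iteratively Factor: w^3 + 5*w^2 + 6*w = (w + 2)*(w^2 + 3*w) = (w + 2)*(w + 3)*(w)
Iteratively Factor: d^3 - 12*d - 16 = (d + 2)*(d^2 - 2*d - 8) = (d - 4)*(d + 2)*(d + 2)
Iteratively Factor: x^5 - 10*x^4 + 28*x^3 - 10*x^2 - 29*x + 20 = (x - 1)*(x^4 - 9*x^3 + 19*x^2 + 9*x - 20) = (x - 1)^2*(x^3 - 8*x^2 + 11*x + 20) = (x - 1)^2*(x + 1)*(x^2 - 9*x + 20) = (x - 4)*(x - 1)^2*(x + 1)*(x - 5)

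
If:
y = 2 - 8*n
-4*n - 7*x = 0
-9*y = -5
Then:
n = 13/72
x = -13/126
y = 5/9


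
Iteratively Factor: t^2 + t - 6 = (t + 3)*(t - 2)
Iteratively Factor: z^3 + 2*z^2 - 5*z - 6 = (z + 1)*(z^2 + z - 6) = (z - 2)*(z + 1)*(z + 3)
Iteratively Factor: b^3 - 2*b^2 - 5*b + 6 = (b - 1)*(b^2 - b - 6) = (b - 3)*(b - 1)*(b + 2)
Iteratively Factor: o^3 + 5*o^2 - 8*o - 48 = (o + 4)*(o^2 + o - 12) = (o + 4)^2*(o - 3)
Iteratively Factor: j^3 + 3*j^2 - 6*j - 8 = (j + 1)*(j^2 + 2*j - 8) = (j - 2)*(j + 1)*(j + 4)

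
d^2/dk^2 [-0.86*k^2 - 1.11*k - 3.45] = -1.72000000000000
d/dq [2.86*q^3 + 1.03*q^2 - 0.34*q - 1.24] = 8.58*q^2 + 2.06*q - 0.34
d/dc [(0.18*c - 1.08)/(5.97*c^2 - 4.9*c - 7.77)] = (-1.0746*c^2 + 12.8952*c - 6.6906)/(35.6409*c^4 - 58.506*c^3 - 68.7638*c^2 + 76.146*c + 60.3729)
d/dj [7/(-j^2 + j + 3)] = 7*(2*j - 1)/(-j^2 + j + 3)^2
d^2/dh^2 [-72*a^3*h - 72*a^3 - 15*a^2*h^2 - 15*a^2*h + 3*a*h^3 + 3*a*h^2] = 6*a*(-5*a + 3*h + 1)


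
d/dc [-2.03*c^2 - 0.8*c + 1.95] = -4.06*c - 0.8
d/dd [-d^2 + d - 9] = 1 - 2*d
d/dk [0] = 0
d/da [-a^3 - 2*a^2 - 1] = a*(-3*a - 4)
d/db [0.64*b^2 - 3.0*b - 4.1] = 1.28*b - 3.0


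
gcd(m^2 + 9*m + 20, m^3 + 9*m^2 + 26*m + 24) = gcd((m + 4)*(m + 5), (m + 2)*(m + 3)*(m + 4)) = m + 4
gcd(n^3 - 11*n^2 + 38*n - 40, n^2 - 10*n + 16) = n - 2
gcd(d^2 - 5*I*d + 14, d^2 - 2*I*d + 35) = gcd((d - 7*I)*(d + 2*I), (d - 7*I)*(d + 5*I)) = d - 7*I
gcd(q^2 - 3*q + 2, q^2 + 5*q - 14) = q - 2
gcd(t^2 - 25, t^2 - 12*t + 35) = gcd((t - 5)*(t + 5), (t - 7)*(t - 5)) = t - 5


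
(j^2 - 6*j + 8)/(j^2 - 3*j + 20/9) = 9*(j^2 - 6*j + 8)/(9*j^2 - 27*j + 20)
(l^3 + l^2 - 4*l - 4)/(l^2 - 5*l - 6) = (l^2 - 4)/(l - 6)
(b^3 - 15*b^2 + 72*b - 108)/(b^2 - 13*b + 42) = (b^2 - 9*b + 18)/(b - 7)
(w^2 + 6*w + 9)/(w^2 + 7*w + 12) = (w + 3)/(w + 4)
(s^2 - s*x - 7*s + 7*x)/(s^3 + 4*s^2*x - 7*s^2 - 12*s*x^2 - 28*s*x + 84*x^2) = (-s + x)/(-s^2 - 4*s*x + 12*x^2)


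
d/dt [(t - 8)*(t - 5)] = 2*t - 13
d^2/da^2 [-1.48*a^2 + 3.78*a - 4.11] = -2.96000000000000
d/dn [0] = 0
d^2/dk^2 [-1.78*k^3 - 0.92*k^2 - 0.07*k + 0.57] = -10.68*k - 1.84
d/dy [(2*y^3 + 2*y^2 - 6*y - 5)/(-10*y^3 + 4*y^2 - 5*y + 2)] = (28*y^4 - 140*y^3 - 124*y^2 + 48*y - 37)/(100*y^6 - 80*y^5 + 116*y^4 - 80*y^3 + 41*y^2 - 20*y + 4)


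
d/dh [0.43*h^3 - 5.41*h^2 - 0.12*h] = 1.29*h^2 - 10.82*h - 0.12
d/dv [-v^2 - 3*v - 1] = -2*v - 3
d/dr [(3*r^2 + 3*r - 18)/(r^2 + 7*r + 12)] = 18/(r^2 + 8*r + 16)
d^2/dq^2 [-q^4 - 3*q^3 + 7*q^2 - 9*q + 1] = -12*q^2 - 18*q + 14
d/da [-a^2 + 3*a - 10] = 3 - 2*a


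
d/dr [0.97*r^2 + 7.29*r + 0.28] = 1.94*r + 7.29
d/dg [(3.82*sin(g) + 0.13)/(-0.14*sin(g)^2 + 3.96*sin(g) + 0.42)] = (0.5348*sin(g)^2 + 0.0364000000000004*sin(g) + 1.0896)*cos(g)/(0.0196*sin(g)^4 - 1.1088*sin(g)^3 + 15.564*sin(g)^2 + 3.3264*sin(g) + 0.1764)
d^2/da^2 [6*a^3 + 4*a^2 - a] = 36*a + 8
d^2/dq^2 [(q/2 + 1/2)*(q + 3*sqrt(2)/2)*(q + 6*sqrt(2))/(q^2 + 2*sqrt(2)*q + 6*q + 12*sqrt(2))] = (-55*sqrt(2)*q^3 + 52*q^3 - 684*q^2 + 360*sqrt(2)*q^2 - 1080*sqrt(2)*q + 1296*q - 1728 + 1440*sqrt(2))/(2*(q^6 + 6*sqrt(2)*q^5 + 18*q^5 + 132*q^4 + 108*sqrt(2)*q^4 + 648*q^3 + 664*sqrt(2)*q^3 + 1584*sqrt(2)*q^2 + 2592*q^2 + 1728*sqrt(2)*q + 5184*q + 3456*sqrt(2)))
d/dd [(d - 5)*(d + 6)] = 2*d + 1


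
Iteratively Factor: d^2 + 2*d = (d + 2)*(d)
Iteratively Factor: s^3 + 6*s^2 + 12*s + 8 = (s + 2)*(s^2 + 4*s + 4) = (s + 2)^2*(s + 2)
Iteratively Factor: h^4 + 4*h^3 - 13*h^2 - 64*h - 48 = (h + 3)*(h^3 + h^2 - 16*h - 16) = (h - 4)*(h + 3)*(h^2 + 5*h + 4) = (h - 4)*(h + 1)*(h + 3)*(h + 4)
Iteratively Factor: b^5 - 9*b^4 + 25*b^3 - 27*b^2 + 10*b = (b - 1)*(b^4 - 8*b^3 + 17*b^2 - 10*b) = (b - 1)^2*(b^3 - 7*b^2 + 10*b) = b*(b - 1)^2*(b^2 - 7*b + 10) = b*(b - 2)*(b - 1)^2*(b - 5)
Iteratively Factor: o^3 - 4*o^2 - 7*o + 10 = (o + 2)*(o^2 - 6*o + 5) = (o - 1)*(o + 2)*(o - 5)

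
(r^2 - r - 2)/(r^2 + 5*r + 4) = (r - 2)/(r + 4)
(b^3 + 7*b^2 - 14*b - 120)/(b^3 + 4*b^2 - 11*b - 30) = (b^2 + 2*b - 24)/(b^2 - b - 6)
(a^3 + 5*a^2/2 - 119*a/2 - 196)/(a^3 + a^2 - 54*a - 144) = (2*a^2 + 21*a + 49)/(2*(a^2 + 9*a + 18))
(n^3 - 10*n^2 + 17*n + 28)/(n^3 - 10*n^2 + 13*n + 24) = (n^2 - 11*n + 28)/(n^2 - 11*n + 24)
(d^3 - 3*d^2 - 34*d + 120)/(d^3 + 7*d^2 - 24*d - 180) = (d - 4)/(d + 6)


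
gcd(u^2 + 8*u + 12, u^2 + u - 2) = u + 2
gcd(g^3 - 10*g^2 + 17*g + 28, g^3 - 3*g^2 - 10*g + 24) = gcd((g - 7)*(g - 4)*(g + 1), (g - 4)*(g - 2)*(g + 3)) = g - 4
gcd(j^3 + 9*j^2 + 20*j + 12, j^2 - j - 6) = j + 2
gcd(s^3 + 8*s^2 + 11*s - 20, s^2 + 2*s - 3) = s - 1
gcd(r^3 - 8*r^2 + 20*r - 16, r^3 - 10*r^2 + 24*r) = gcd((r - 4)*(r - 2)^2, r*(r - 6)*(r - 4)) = r - 4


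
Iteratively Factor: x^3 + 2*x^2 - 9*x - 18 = (x + 3)*(x^2 - x - 6) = (x - 3)*(x + 3)*(x + 2)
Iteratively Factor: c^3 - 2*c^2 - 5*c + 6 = (c + 2)*(c^2 - 4*c + 3) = (c - 3)*(c + 2)*(c - 1)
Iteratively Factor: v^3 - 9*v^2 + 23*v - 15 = (v - 1)*(v^2 - 8*v + 15) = (v - 5)*(v - 1)*(v - 3)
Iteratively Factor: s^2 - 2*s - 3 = (s + 1)*(s - 3)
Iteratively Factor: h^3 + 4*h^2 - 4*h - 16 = (h - 2)*(h^2 + 6*h + 8) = (h - 2)*(h + 2)*(h + 4)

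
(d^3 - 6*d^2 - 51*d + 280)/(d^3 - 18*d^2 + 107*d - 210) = (d^2 - d - 56)/(d^2 - 13*d + 42)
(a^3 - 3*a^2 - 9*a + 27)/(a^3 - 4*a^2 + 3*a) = (a^2 - 9)/(a*(a - 1))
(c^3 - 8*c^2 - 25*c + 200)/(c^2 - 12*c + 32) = (c^2 - 25)/(c - 4)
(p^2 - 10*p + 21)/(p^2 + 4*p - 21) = (p - 7)/(p + 7)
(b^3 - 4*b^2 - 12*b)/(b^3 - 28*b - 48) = b/(b + 4)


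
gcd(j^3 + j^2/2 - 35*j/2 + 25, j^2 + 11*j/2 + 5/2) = j + 5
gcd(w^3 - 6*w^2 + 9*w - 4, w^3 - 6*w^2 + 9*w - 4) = w^3 - 6*w^2 + 9*w - 4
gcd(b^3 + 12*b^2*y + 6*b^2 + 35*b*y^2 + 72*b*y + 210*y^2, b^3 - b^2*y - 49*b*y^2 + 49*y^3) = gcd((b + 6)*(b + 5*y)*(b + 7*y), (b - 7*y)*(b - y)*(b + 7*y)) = b + 7*y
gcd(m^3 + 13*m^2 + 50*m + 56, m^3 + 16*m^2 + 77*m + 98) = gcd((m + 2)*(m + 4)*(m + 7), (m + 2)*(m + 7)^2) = m^2 + 9*m + 14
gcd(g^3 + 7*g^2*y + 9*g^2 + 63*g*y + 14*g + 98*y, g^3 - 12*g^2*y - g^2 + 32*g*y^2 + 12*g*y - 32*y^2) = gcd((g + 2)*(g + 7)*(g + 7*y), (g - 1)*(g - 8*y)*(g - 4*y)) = 1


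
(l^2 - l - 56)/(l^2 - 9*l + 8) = (l + 7)/(l - 1)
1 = 1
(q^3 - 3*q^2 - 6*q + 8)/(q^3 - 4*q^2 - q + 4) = (q + 2)/(q + 1)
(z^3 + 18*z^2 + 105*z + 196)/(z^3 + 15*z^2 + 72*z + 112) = (z + 7)/(z + 4)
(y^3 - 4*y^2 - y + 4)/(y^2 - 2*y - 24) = (-y^3 + 4*y^2 + y - 4)/(-y^2 + 2*y + 24)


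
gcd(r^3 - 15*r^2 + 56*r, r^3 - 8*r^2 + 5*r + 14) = r - 7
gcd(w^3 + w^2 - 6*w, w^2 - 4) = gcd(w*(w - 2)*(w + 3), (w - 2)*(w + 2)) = w - 2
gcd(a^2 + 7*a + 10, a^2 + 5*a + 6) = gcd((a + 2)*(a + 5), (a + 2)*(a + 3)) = a + 2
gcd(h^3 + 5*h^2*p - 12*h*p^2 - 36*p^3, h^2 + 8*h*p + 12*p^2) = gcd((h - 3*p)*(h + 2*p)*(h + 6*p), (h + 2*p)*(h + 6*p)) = h^2 + 8*h*p + 12*p^2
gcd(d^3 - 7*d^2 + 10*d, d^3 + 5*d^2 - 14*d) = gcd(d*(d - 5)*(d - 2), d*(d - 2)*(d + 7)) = d^2 - 2*d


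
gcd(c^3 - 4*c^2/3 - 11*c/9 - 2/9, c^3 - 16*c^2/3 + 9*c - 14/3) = c - 2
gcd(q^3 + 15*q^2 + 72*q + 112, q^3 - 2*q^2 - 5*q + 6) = 1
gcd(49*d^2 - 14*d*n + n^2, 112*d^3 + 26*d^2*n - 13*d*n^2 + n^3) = 7*d - n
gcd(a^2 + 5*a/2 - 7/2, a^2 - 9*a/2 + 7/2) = a - 1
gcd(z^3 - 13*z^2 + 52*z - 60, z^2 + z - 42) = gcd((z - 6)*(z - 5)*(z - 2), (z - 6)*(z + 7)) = z - 6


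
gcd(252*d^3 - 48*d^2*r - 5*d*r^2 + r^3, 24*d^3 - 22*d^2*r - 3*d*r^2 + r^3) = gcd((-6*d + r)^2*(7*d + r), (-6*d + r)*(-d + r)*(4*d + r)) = -6*d + r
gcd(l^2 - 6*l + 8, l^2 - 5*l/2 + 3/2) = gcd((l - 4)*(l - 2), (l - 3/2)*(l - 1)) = 1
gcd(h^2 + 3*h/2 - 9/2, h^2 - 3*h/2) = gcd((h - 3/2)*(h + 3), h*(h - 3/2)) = h - 3/2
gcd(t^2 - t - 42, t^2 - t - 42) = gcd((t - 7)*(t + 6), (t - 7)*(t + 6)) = t^2 - t - 42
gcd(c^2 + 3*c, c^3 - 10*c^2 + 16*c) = c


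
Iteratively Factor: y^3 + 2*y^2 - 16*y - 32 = (y + 4)*(y^2 - 2*y - 8) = (y - 4)*(y + 4)*(y + 2)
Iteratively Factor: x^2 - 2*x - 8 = (x - 4)*(x + 2)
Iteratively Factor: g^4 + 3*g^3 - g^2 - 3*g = (g + 1)*(g^3 + 2*g^2 - 3*g) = (g - 1)*(g + 1)*(g^2 + 3*g) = g*(g - 1)*(g + 1)*(g + 3)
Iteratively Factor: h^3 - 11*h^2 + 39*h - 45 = (h - 3)*(h^2 - 8*h + 15) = (h - 3)^2*(h - 5)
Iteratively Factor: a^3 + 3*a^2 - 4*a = (a - 1)*(a^2 + 4*a) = a*(a - 1)*(a + 4)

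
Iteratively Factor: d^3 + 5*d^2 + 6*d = (d + 2)*(d^2 + 3*d) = d*(d + 2)*(d + 3)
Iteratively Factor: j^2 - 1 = (j - 1)*(j + 1)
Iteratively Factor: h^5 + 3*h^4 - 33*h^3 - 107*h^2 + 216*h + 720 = (h + 3)*(h^4 - 33*h^2 - 8*h + 240) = (h + 3)*(h + 4)*(h^3 - 4*h^2 - 17*h + 60) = (h - 3)*(h + 3)*(h + 4)*(h^2 - h - 20) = (h - 3)*(h + 3)*(h + 4)^2*(h - 5)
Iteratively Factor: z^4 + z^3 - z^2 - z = (z + 1)*(z^3 - z) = z*(z + 1)*(z^2 - 1) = z*(z + 1)^2*(z - 1)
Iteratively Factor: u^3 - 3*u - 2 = (u + 1)*(u^2 - u - 2) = (u - 2)*(u + 1)*(u + 1)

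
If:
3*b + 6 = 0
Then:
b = -2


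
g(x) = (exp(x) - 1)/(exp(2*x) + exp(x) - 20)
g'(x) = (exp(x) - 1)*(-2*exp(2*x) - exp(x))/(exp(2*x) + exp(x) - 20)^2 + exp(x)/(exp(2*x) + exp(x) - 20)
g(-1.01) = 0.03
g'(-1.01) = -0.02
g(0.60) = -0.06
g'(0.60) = -0.15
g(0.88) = -0.12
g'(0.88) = -0.35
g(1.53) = 0.61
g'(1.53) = -4.06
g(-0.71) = 0.03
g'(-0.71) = -0.02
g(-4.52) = 0.05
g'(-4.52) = -0.00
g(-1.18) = 0.04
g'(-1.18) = -0.01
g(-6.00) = 0.05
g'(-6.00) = -0.00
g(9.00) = 0.00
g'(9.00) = 0.00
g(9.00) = 0.00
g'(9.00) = 0.00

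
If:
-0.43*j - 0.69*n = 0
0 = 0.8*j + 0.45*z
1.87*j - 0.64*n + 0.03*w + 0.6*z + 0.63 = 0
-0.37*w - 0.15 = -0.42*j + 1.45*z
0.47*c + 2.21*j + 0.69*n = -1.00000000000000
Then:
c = -0.51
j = -0.43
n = 0.27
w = -3.87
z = 0.76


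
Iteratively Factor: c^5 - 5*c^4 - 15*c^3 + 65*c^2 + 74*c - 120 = (c - 5)*(c^4 - 15*c^2 - 10*c + 24) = (c - 5)*(c - 4)*(c^3 + 4*c^2 + c - 6) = (c - 5)*(c - 4)*(c - 1)*(c^2 + 5*c + 6) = (c - 5)*(c - 4)*(c - 1)*(c + 3)*(c + 2)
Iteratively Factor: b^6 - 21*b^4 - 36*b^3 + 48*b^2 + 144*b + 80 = (b + 2)*(b^5 - 2*b^4 - 17*b^3 - 2*b^2 + 52*b + 40) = (b - 5)*(b + 2)*(b^4 + 3*b^3 - 2*b^2 - 12*b - 8) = (b - 5)*(b + 2)^2*(b^3 + b^2 - 4*b - 4) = (b - 5)*(b + 1)*(b + 2)^2*(b^2 - 4) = (b - 5)*(b - 2)*(b + 1)*(b + 2)^2*(b + 2)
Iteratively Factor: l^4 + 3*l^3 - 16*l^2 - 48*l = (l - 4)*(l^3 + 7*l^2 + 12*l) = (l - 4)*(l + 3)*(l^2 + 4*l) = (l - 4)*(l + 3)*(l + 4)*(l)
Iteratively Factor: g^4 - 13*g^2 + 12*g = (g - 1)*(g^3 + g^2 - 12*g) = (g - 3)*(g - 1)*(g^2 + 4*g) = (g - 3)*(g - 1)*(g + 4)*(g)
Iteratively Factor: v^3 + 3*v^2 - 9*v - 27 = (v - 3)*(v^2 + 6*v + 9) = (v - 3)*(v + 3)*(v + 3)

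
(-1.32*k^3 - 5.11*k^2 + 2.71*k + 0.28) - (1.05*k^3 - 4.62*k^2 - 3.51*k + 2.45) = -2.37*k^3 - 0.49*k^2 + 6.22*k - 2.17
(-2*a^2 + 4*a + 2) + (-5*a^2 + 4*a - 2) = -7*a^2 + 8*a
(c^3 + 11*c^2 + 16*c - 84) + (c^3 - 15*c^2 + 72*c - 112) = 2*c^3 - 4*c^2 + 88*c - 196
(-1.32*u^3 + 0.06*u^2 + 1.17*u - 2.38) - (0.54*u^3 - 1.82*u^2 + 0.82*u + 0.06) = -1.86*u^3 + 1.88*u^2 + 0.35*u - 2.44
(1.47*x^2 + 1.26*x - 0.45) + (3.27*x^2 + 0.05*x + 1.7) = 4.74*x^2 + 1.31*x + 1.25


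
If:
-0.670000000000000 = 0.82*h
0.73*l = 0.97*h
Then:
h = -0.82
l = -1.09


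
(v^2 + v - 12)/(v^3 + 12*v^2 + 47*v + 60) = (v - 3)/(v^2 + 8*v + 15)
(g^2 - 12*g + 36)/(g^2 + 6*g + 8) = (g^2 - 12*g + 36)/(g^2 + 6*g + 8)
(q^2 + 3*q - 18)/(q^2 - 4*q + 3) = (q + 6)/(q - 1)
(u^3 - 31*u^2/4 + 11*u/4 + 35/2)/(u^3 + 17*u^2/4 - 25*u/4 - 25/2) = (u - 7)/(u + 5)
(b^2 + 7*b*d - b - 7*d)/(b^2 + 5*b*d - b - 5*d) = (b + 7*d)/(b + 5*d)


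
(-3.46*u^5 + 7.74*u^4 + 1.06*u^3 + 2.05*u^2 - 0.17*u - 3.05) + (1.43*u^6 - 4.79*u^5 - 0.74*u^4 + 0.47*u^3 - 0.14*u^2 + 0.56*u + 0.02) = 1.43*u^6 - 8.25*u^5 + 7.0*u^4 + 1.53*u^3 + 1.91*u^2 + 0.39*u - 3.03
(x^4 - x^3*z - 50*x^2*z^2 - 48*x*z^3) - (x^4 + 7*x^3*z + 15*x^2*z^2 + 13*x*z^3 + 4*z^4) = -8*x^3*z - 65*x^2*z^2 - 61*x*z^3 - 4*z^4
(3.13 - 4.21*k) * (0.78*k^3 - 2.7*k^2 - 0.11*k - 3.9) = -3.2838*k^4 + 13.8084*k^3 - 7.9879*k^2 + 16.0747*k - 12.207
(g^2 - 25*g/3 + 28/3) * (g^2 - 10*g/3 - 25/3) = g^4 - 35*g^3/3 + 259*g^2/9 + 115*g/3 - 700/9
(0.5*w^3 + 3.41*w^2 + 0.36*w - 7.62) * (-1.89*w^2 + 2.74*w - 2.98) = -0.945*w^5 - 5.0749*w^4 + 7.173*w^3 + 5.2264*w^2 - 21.9516*w + 22.7076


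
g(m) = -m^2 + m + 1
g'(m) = 1 - 2*m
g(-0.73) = -0.26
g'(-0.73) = 2.46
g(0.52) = 1.25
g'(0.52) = -0.04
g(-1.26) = -1.85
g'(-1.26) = 3.52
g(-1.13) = -1.41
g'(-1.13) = 3.26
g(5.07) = -19.63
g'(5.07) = -9.14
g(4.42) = -14.12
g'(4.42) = -7.84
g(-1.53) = -2.87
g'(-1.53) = 4.06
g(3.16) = -5.83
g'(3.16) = -5.32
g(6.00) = -29.00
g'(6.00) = -11.00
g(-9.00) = -89.00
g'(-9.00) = 19.00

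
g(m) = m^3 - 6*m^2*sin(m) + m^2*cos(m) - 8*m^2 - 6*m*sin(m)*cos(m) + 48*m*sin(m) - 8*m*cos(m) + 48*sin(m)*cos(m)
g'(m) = -m^2*sin(m) - 6*m^2*cos(m) + 3*m^2 + 6*m*sin(m)^2 - 4*m*sin(m) - 6*m*cos(m)^2 + 50*m*cos(m) - 16*m - 48*sin(m)^2 - 6*sin(m)*cos(m) + 48*sin(m) + 48*cos(m)^2 - 8*cos(m)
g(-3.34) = -221.58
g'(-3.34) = 397.90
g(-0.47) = -8.02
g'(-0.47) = -11.18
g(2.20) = 24.78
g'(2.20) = -43.68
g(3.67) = -81.35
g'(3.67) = -99.93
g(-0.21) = -6.56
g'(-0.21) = 21.17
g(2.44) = 13.35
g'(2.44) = -51.61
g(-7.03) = -279.56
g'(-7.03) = -228.88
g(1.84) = 38.24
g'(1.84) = -30.50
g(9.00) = 52.80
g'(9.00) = 108.94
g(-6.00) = -541.64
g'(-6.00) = -219.80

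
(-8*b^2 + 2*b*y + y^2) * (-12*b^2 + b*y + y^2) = 96*b^4 - 32*b^3*y - 18*b^2*y^2 + 3*b*y^3 + y^4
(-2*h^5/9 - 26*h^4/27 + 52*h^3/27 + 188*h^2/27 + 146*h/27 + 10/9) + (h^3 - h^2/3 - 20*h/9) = -2*h^5/9 - 26*h^4/27 + 79*h^3/27 + 179*h^2/27 + 86*h/27 + 10/9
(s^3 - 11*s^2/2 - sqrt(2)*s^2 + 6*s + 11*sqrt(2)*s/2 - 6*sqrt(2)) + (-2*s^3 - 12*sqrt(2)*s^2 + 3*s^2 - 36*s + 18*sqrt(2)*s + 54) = -s^3 - 13*sqrt(2)*s^2 - 5*s^2/2 - 30*s + 47*sqrt(2)*s/2 - 6*sqrt(2) + 54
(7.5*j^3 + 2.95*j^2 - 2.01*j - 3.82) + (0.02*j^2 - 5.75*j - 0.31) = 7.5*j^3 + 2.97*j^2 - 7.76*j - 4.13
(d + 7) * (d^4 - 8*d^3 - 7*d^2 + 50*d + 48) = d^5 - d^4 - 63*d^3 + d^2 + 398*d + 336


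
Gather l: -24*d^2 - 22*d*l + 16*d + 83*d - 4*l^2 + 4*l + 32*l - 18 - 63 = -24*d^2 + 99*d - 4*l^2 + l*(36 - 22*d) - 81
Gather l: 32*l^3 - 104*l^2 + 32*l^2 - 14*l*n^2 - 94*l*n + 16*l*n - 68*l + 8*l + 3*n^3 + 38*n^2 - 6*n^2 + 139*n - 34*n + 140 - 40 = 32*l^3 - 72*l^2 + l*(-14*n^2 - 78*n - 60) + 3*n^3 + 32*n^2 + 105*n + 100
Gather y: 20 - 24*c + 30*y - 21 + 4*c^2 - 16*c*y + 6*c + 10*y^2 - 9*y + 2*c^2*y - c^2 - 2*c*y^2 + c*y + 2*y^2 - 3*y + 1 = 3*c^2 - 18*c + y^2*(12 - 2*c) + y*(2*c^2 - 15*c + 18)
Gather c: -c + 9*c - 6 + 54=8*c + 48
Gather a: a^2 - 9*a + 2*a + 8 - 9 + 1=a^2 - 7*a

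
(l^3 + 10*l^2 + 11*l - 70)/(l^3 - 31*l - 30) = (l^2 + 5*l - 14)/(l^2 - 5*l - 6)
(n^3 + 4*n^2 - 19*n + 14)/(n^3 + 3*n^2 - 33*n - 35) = (n^2 - 3*n + 2)/(n^2 - 4*n - 5)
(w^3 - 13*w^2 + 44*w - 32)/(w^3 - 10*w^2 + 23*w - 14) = (w^2 - 12*w + 32)/(w^2 - 9*w + 14)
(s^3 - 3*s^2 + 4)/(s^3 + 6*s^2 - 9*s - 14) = (s - 2)/(s + 7)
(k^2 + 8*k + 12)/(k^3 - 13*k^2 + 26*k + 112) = (k + 6)/(k^2 - 15*k + 56)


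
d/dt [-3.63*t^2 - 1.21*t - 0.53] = -7.26*t - 1.21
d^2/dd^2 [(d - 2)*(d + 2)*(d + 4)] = 6*d + 8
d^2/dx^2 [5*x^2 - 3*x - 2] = 10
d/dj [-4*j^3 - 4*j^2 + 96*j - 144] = -12*j^2 - 8*j + 96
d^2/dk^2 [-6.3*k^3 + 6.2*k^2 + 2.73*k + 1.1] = 12.4 - 37.8*k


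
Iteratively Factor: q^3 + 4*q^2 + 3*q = (q + 3)*(q^2 + q) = (q + 1)*(q + 3)*(q)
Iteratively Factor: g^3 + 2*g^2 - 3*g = (g + 3)*(g^2 - g) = g*(g + 3)*(g - 1)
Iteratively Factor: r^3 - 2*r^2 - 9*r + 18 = (r + 3)*(r^2 - 5*r + 6) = (r - 3)*(r + 3)*(r - 2)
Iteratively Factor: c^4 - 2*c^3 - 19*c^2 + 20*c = (c - 5)*(c^3 + 3*c^2 - 4*c) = (c - 5)*(c - 1)*(c^2 + 4*c) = (c - 5)*(c - 1)*(c + 4)*(c)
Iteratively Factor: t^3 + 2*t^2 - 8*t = (t - 2)*(t^2 + 4*t) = (t - 2)*(t + 4)*(t)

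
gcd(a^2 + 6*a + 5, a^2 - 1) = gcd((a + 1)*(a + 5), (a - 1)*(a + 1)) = a + 1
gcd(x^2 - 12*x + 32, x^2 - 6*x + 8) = x - 4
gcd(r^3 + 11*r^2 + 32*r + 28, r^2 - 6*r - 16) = r + 2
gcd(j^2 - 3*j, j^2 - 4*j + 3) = j - 3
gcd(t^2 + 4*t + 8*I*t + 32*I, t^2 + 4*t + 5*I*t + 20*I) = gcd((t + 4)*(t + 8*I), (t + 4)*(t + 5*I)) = t + 4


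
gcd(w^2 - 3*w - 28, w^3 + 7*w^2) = 1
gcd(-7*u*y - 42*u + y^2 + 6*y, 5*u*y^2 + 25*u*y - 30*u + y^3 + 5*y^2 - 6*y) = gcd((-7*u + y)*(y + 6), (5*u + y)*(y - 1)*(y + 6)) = y + 6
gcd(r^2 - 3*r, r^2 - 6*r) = r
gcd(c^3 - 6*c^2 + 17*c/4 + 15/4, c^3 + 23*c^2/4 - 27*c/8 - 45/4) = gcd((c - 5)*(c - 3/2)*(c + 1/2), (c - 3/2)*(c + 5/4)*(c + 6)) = c - 3/2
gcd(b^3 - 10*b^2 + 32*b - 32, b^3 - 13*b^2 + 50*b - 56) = b^2 - 6*b + 8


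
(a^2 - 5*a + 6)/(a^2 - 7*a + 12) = (a - 2)/(a - 4)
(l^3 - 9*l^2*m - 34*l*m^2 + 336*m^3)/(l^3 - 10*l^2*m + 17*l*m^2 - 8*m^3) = (l^2 - l*m - 42*m^2)/(l^2 - 2*l*m + m^2)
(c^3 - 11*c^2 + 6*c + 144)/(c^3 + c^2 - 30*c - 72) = (c - 8)/(c + 4)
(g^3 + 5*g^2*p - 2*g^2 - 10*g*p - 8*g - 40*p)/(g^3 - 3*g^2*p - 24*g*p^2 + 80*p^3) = (g^2 - 2*g - 8)/(g^2 - 8*g*p + 16*p^2)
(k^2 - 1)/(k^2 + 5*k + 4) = (k - 1)/(k + 4)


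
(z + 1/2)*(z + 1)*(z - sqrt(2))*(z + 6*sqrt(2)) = z^4 + 3*z^3/2 + 5*sqrt(2)*z^3 - 23*z^2/2 + 15*sqrt(2)*z^2/2 - 18*z + 5*sqrt(2)*z/2 - 6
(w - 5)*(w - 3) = w^2 - 8*w + 15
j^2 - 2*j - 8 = (j - 4)*(j + 2)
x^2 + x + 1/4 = (x + 1/2)^2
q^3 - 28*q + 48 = (q - 4)*(q - 2)*(q + 6)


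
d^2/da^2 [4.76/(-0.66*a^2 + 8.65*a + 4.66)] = (-4.146912*a^2 + 54.34968*a + 4.76*(1.32*a - 8.65)*(2.64*a - 17.3) + 29.279712)/(-0.66*a^2 + 8.65*a + 4.66)^3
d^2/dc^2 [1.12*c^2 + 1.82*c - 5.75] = 2.24000000000000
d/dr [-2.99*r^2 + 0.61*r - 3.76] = 0.61 - 5.98*r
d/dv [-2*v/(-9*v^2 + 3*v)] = -2/(3*v - 1)^2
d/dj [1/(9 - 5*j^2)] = 10*j/(5*j^2 - 9)^2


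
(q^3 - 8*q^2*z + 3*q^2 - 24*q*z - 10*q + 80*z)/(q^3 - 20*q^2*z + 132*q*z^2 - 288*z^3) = (q^2 + 3*q - 10)/(q^2 - 12*q*z + 36*z^2)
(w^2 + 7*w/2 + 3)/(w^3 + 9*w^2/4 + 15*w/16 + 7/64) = 32*(2*w^2 + 7*w + 6)/(64*w^3 + 144*w^2 + 60*w + 7)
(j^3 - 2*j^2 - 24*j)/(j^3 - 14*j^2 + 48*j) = (j + 4)/(j - 8)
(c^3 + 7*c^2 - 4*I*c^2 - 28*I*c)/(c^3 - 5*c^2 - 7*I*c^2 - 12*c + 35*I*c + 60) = c*(c + 7)/(c^2 - c*(5 + 3*I) + 15*I)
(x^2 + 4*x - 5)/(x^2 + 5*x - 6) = (x + 5)/(x + 6)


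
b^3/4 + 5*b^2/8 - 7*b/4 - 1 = (b/4 + 1)*(b - 2)*(b + 1/2)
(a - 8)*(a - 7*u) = a^2 - 7*a*u - 8*a + 56*u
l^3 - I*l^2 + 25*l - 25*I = (l - 5*I)*(l - I)*(l + 5*I)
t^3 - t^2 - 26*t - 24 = (t - 6)*(t + 1)*(t + 4)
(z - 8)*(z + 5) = z^2 - 3*z - 40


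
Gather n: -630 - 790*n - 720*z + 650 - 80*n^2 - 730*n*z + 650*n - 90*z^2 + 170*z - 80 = -80*n^2 + n*(-730*z - 140) - 90*z^2 - 550*z - 60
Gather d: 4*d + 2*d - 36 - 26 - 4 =6*d - 66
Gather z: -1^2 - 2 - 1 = -4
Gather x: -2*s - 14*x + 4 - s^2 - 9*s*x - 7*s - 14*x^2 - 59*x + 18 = -s^2 - 9*s - 14*x^2 + x*(-9*s - 73) + 22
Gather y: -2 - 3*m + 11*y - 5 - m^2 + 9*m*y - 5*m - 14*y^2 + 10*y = -m^2 - 8*m - 14*y^2 + y*(9*m + 21) - 7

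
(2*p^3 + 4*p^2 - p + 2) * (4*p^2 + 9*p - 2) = 8*p^5 + 34*p^4 + 28*p^3 - 9*p^2 + 20*p - 4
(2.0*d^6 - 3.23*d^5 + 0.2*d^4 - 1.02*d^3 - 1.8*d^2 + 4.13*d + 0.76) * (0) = 0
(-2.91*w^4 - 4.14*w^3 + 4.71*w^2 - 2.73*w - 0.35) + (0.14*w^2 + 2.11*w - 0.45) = -2.91*w^4 - 4.14*w^3 + 4.85*w^2 - 0.62*w - 0.8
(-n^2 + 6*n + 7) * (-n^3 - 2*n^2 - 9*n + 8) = n^5 - 4*n^4 - 10*n^3 - 76*n^2 - 15*n + 56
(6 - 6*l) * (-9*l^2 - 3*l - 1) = 54*l^3 - 36*l^2 - 12*l - 6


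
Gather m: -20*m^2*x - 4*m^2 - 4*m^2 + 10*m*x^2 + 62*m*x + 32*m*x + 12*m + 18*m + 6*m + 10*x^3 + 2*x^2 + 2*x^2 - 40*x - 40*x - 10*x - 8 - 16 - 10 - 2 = m^2*(-20*x - 8) + m*(10*x^2 + 94*x + 36) + 10*x^3 + 4*x^2 - 90*x - 36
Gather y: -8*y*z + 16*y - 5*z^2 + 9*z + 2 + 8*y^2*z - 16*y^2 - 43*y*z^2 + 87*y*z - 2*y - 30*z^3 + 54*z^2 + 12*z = y^2*(8*z - 16) + y*(-43*z^2 + 79*z + 14) - 30*z^3 + 49*z^2 + 21*z + 2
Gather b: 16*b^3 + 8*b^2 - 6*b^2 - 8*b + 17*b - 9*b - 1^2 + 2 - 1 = 16*b^3 + 2*b^2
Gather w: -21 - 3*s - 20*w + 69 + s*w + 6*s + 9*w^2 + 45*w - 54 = 3*s + 9*w^2 + w*(s + 25) - 6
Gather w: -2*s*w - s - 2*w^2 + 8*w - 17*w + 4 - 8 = -s - 2*w^2 + w*(-2*s - 9) - 4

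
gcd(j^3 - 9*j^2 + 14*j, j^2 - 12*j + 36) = 1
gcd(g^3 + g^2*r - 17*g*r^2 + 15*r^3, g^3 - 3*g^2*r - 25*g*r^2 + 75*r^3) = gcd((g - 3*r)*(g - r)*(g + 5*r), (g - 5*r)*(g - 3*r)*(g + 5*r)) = -g^2 - 2*g*r + 15*r^2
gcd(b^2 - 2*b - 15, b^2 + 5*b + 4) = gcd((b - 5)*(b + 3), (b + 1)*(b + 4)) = 1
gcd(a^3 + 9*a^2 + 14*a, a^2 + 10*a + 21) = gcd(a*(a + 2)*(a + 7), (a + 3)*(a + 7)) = a + 7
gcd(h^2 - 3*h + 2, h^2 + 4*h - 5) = h - 1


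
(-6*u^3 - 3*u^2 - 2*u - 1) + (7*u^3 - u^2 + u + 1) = u^3 - 4*u^2 - u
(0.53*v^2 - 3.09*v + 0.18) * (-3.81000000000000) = -2.0193*v^2 + 11.7729*v - 0.6858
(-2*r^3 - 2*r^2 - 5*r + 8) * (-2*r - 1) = 4*r^4 + 6*r^3 + 12*r^2 - 11*r - 8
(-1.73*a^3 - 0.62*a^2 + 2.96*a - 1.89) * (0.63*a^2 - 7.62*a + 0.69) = -1.0899*a^5 + 12.792*a^4 + 5.3955*a^3 - 24.1737*a^2 + 16.4442*a - 1.3041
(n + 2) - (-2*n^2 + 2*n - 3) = 2*n^2 - n + 5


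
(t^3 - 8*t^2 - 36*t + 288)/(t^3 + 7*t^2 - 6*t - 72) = (t^2 - 14*t + 48)/(t^2 + t - 12)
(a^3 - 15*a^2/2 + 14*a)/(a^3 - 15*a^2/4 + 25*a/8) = 4*(2*a^2 - 15*a + 28)/(8*a^2 - 30*a + 25)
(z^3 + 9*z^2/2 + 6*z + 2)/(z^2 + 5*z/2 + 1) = z + 2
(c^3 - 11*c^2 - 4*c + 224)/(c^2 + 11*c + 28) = (c^2 - 15*c + 56)/(c + 7)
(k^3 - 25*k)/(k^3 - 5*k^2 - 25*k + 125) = k/(k - 5)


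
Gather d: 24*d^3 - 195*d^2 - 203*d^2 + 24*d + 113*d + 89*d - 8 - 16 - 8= 24*d^3 - 398*d^2 + 226*d - 32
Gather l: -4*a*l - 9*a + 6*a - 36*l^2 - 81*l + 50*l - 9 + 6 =-3*a - 36*l^2 + l*(-4*a - 31) - 3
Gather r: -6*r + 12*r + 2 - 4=6*r - 2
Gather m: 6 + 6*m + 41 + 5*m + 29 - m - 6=10*m + 70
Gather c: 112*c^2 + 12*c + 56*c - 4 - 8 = 112*c^2 + 68*c - 12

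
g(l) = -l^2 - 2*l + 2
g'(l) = -2*l - 2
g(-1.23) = 2.95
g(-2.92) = -0.69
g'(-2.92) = 3.84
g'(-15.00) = 28.00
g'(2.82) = -7.64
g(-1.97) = 2.06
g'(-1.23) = 0.46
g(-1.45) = 2.80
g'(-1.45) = 0.90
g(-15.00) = -193.00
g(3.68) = -18.90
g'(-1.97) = 1.94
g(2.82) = -11.59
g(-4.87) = -11.98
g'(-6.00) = 10.00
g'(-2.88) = 3.76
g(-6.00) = -22.00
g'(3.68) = -9.36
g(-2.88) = -0.53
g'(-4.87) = 7.74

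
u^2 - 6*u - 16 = (u - 8)*(u + 2)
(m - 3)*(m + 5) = m^2 + 2*m - 15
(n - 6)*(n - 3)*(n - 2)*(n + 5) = n^4 - 6*n^3 - 19*n^2 + 144*n - 180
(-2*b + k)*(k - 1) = -2*b*k + 2*b + k^2 - k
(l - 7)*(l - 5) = l^2 - 12*l + 35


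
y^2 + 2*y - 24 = (y - 4)*(y + 6)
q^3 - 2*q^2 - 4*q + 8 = (q - 2)^2*(q + 2)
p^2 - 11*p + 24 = (p - 8)*(p - 3)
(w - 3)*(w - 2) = w^2 - 5*w + 6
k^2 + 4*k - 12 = (k - 2)*(k + 6)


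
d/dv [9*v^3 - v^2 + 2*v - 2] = 27*v^2 - 2*v + 2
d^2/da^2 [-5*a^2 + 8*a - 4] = -10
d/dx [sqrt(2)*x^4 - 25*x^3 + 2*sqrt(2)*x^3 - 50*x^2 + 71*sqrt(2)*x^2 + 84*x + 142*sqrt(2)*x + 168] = 4*sqrt(2)*x^3 - 75*x^2 + 6*sqrt(2)*x^2 - 100*x + 142*sqrt(2)*x + 84 + 142*sqrt(2)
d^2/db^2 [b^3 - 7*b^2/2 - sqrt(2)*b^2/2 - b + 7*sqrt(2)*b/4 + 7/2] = 6*b - 7 - sqrt(2)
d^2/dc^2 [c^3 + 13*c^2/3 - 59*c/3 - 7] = 6*c + 26/3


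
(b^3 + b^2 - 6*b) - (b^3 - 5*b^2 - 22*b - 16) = 6*b^2 + 16*b + 16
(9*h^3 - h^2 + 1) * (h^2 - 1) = 9*h^5 - h^4 - 9*h^3 + 2*h^2 - 1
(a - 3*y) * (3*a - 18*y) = 3*a^2 - 27*a*y + 54*y^2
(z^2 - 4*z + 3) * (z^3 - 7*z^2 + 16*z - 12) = z^5 - 11*z^4 + 47*z^3 - 97*z^2 + 96*z - 36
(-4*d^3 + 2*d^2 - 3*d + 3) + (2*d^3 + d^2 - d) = -2*d^3 + 3*d^2 - 4*d + 3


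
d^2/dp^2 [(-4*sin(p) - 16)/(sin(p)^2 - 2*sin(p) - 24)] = 4*(sin(p)^2 + 6*sin(p) - 2)/(sin(p) - 6)^3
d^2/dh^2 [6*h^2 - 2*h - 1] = 12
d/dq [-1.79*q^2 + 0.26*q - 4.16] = 0.26 - 3.58*q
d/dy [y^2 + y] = 2*y + 1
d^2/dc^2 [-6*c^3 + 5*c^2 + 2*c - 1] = 10 - 36*c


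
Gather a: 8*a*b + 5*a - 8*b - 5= a*(8*b + 5) - 8*b - 5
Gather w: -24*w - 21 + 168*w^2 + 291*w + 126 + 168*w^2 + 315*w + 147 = 336*w^2 + 582*w + 252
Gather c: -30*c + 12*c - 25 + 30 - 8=-18*c - 3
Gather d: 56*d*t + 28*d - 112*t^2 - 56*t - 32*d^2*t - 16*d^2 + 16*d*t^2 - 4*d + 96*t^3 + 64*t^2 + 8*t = d^2*(-32*t - 16) + d*(16*t^2 + 56*t + 24) + 96*t^3 - 48*t^2 - 48*t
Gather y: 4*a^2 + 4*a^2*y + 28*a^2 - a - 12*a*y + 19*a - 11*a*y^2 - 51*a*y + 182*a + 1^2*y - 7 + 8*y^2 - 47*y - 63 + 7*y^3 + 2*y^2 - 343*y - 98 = 32*a^2 + 200*a + 7*y^3 + y^2*(10 - 11*a) + y*(4*a^2 - 63*a - 389) - 168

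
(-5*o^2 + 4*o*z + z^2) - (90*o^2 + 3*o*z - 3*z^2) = -95*o^2 + o*z + 4*z^2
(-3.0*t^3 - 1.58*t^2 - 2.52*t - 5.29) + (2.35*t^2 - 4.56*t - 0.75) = -3.0*t^3 + 0.77*t^2 - 7.08*t - 6.04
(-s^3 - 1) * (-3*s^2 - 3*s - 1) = 3*s^5 + 3*s^4 + s^3 + 3*s^2 + 3*s + 1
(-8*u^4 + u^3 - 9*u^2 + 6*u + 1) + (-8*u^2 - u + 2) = -8*u^4 + u^3 - 17*u^2 + 5*u + 3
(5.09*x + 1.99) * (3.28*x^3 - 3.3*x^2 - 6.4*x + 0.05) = 16.6952*x^4 - 10.2698*x^3 - 39.143*x^2 - 12.4815*x + 0.0995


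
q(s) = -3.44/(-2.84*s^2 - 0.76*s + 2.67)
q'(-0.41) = 0.86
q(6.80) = 0.03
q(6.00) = 0.03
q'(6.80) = -0.01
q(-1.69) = 0.83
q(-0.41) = -1.37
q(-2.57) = 0.24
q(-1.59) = 1.04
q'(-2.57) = 0.24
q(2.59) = 0.19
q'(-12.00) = 0.00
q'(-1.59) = 2.61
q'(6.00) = -0.01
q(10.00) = 0.01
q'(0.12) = -0.77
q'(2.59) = -0.16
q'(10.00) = -0.00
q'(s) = -3.44*(5.68*s + 0.76)/(-2.84*s^2 - 0.76*s + 2.67)^2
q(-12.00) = 0.01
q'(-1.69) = 1.76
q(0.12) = -1.36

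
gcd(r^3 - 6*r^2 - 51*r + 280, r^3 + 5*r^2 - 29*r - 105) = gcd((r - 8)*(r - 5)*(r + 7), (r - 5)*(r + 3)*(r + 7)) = r^2 + 2*r - 35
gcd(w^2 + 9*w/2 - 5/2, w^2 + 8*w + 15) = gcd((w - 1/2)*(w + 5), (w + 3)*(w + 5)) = w + 5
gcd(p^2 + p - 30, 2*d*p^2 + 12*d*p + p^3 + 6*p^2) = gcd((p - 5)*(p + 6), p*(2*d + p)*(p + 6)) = p + 6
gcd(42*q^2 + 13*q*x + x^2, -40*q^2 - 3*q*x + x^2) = 1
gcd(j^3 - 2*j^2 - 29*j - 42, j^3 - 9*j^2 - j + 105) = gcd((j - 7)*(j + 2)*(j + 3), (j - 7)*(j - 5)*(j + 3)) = j^2 - 4*j - 21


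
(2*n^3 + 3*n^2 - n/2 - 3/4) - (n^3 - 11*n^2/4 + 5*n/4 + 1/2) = n^3 + 23*n^2/4 - 7*n/4 - 5/4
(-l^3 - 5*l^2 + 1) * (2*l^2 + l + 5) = -2*l^5 - 11*l^4 - 10*l^3 - 23*l^2 + l + 5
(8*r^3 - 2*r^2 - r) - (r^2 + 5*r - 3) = 8*r^3 - 3*r^2 - 6*r + 3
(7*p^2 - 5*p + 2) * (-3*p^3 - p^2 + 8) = -21*p^5 + 8*p^4 - p^3 + 54*p^2 - 40*p + 16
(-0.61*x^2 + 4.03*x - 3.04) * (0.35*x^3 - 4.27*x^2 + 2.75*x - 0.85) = -0.2135*x^5 + 4.0152*x^4 - 19.9496*x^3 + 24.5818*x^2 - 11.7855*x + 2.584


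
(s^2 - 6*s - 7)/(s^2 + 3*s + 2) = (s - 7)/(s + 2)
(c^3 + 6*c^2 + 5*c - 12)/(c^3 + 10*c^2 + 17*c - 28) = (c + 3)/(c + 7)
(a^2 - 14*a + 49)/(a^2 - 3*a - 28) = (a - 7)/(a + 4)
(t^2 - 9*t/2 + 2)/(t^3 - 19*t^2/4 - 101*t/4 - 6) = 2*(-2*t^2 + 9*t - 4)/(-4*t^3 + 19*t^2 + 101*t + 24)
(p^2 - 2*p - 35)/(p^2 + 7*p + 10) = (p - 7)/(p + 2)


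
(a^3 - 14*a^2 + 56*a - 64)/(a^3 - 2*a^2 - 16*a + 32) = (a - 8)/(a + 4)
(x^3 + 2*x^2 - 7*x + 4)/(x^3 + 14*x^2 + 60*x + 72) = (x^3 + 2*x^2 - 7*x + 4)/(x^3 + 14*x^2 + 60*x + 72)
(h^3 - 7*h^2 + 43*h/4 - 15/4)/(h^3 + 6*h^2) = (4*h^3 - 28*h^2 + 43*h - 15)/(4*h^2*(h + 6))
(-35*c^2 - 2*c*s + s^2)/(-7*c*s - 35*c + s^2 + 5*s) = (5*c + s)/(s + 5)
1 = 1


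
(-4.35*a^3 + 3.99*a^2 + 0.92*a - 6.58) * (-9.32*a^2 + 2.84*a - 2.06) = 40.542*a^5 - 49.5408*a^4 + 11.7182*a^3 + 55.719*a^2 - 20.5824*a + 13.5548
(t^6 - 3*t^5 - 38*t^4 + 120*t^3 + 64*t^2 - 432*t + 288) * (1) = t^6 - 3*t^5 - 38*t^4 + 120*t^3 + 64*t^2 - 432*t + 288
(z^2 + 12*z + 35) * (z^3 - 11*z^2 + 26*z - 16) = z^5 + z^4 - 71*z^3 - 89*z^2 + 718*z - 560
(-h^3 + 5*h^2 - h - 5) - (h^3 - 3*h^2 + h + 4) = -2*h^3 + 8*h^2 - 2*h - 9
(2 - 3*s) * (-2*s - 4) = 6*s^2 + 8*s - 8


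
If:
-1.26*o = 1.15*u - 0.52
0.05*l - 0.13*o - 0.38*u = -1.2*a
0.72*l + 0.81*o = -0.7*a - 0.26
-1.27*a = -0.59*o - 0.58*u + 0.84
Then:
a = -0.59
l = -4.04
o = 3.78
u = -3.69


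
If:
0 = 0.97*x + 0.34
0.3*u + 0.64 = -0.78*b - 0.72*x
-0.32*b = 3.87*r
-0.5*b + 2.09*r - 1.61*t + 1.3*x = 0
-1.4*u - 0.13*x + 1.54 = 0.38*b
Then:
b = -1.04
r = 0.09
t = 0.15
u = 1.42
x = -0.35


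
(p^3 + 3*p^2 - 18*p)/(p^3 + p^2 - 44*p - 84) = p*(p - 3)/(p^2 - 5*p - 14)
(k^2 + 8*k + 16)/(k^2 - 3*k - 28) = (k + 4)/(k - 7)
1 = 1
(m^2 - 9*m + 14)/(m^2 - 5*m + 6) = (m - 7)/(m - 3)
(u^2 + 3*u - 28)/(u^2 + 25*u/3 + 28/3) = 3*(u - 4)/(3*u + 4)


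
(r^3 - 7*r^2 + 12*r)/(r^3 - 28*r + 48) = r*(r - 3)/(r^2 + 4*r - 12)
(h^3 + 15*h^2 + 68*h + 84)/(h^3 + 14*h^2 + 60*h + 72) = (h + 7)/(h + 6)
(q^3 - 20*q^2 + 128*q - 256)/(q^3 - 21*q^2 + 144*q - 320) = (q - 4)/(q - 5)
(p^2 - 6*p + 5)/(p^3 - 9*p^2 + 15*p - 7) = (p - 5)/(p^2 - 8*p + 7)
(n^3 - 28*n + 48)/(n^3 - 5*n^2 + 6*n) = (n^2 + 2*n - 24)/(n*(n - 3))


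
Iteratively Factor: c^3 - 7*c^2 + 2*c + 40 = (c - 4)*(c^2 - 3*c - 10) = (c - 4)*(c + 2)*(c - 5)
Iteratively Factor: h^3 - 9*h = (h + 3)*(h^2 - 3*h) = h*(h + 3)*(h - 3)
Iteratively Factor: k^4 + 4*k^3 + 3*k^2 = (k + 3)*(k^3 + k^2) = k*(k + 3)*(k^2 + k) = k*(k + 1)*(k + 3)*(k)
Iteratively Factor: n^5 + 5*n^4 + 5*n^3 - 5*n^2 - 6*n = (n)*(n^4 + 5*n^3 + 5*n^2 - 5*n - 6) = n*(n + 1)*(n^3 + 4*n^2 + n - 6) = n*(n - 1)*(n + 1)*(n^2 + 5*n + 6) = n*(n - 1)*(n + 1)*(n + 2)*(n + 3)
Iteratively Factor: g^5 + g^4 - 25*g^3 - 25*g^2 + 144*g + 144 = (g - 4)*(g^4 + 5*g^3 - 5*g^2 - 45*g - 36) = (g - 4)*(g + 3)*(g^3 + 2*g^2 - 11*g - 12) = (g - 4)*(g + 1)*(g + 3)*(g^2 + g - 12) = (g - 4)*(g - 3)*(g + 1)*(g + 3)*(g + 4)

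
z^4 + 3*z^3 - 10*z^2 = z^2*(z - 2)*(z + 5)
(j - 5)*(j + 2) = j^2 - 3*j - 10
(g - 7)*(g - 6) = g^2 - 13*g + 42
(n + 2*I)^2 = n^2 + 4*I*n - 4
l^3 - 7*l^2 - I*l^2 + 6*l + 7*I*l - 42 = (l - 7)*(l - 3*I)*(l + 2*I)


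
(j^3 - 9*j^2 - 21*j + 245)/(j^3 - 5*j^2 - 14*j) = (j^2 - 2*j - 35)/(j*(j + 2))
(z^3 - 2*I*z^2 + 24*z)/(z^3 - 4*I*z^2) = (z^2 - 2*I*z + 24)/(z*(z - 4*I))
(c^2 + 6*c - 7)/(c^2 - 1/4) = 4*(c^2 + 6*c - 7)/(4*c^2 - 1)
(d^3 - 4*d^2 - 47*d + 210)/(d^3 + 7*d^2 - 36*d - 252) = (d - 5)/(d + 6)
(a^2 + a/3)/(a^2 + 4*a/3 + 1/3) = a/(a + 1)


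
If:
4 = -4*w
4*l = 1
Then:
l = 1/4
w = -1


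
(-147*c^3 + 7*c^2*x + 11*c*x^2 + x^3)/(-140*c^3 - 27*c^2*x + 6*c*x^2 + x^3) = (-21*c^2 + 4*c*x + x^2)/(-20*c^2 - c*x + x^2)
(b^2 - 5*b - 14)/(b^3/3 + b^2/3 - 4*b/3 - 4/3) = 3*(b - 7)/(b^2 - b - 2)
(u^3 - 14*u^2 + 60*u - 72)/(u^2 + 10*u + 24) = (u^3 - 14*u^2 + 60*u - 72)/(u^2 + 10*u + 24)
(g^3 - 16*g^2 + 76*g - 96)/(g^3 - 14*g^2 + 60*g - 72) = (g - 8)/(g - 6)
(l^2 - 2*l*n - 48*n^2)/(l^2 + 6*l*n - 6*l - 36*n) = (l - 8*n)/(l - 6)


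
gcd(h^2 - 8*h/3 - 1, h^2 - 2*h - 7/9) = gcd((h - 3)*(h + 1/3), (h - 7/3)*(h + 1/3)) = h + 1/3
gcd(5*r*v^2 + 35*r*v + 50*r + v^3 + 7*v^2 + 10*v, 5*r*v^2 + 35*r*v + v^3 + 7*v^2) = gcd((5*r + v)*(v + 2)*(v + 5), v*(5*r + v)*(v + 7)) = 5*r + v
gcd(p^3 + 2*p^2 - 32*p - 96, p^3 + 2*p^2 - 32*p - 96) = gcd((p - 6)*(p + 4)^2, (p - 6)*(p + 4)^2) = p^3 + 2*p^2 - 32*p - 96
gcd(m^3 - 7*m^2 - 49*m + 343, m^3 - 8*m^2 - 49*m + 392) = m^2 - 49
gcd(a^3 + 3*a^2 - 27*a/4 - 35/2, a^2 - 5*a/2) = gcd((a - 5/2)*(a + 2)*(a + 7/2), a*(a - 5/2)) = a - 5/2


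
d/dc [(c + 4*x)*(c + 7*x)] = 2*c + 11*x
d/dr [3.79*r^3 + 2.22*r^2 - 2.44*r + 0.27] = 11.37*r^2 + 4.44*r - 2.44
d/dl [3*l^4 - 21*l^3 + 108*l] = 12*l^3 - 63*l^2 + 108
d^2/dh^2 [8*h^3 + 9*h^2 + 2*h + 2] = 48*h + 18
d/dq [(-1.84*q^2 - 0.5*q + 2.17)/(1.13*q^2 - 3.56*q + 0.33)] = (7.1154*q^2 - 6.1186*q + 7.5602)/(1.2769*q^4 - 8.0456*q^3 + 13.4194*q^2 - 2.3496*q + 0.1089)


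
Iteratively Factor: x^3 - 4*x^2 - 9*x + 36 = (x - 3)*(x^2 - x - 12) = (x - 4)*(x - 3)*(x + 3)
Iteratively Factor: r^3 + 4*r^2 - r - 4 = (r - 1)*(r^2 + 5*r + 4) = (r - 1)*(r + 4)*(r + 1)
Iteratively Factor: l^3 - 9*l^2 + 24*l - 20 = (l - 5)*(l^2 - 4*l + 4) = (l - 5)*(l - 2)*(l - 2)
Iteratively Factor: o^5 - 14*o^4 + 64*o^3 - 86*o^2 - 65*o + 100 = (o - 4)*(o^4 - 10*o^3 + 24*o^2 + 10*o - 25) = (o - 5)*(o - 4)*(o^3 - 5*o^2 - o + 5) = (o - 5)^2*(o - 4)*(o^2 - 1) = (o - 5)^2*(o - 4)*(o - 1)*(o + 1)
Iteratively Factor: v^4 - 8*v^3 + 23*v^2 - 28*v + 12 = (v - 3)*(v^3 - 5*v^2 + 8*v - 4) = (v - 3)*(v - 2)*(v^2 - 3*v + 2) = (v - 3)*(v - 2)^2*(v - 1)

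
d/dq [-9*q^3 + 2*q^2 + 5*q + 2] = -27*q^2 + 4*q + 5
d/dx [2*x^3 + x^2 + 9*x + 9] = 6*x^2 + 2*x + 9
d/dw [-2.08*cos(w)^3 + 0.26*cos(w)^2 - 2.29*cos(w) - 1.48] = (6.24*cos(w)^2 - 0.52*cos(w) + 2.29)*sin(w)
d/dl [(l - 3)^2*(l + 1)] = (l - 3)*(3*l - 1)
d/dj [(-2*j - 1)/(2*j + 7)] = -12/(2*j + 7)^2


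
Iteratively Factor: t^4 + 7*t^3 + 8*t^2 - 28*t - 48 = (t + 2)*(t^3 + 5*t^2 - 2*t - 24) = (t + 2)*(t + 3)*(t^2 + 2*t - 8) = (t - 2)*(t + 2)*(t + 3)*(t + 4)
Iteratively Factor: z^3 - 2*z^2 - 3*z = (z - 3)*(z^2 + z) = (z - 3)*(z + 1)*(z)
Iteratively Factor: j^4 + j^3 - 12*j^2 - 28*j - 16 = (j + 1)*(j^3 - 12*j - 16) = (j + 1)*(j + 2)*(j^2 - 2*j - 8) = (j + 1)*(j + 2)^2*(j - 4)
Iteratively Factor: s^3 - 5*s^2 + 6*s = (s - 3)*(s^2 - 2*s) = (s - 3)*(s - 2)*(s)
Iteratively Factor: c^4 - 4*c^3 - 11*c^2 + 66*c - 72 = (c - 3)*(c^3 - c^2 - 14*c + 24) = (c - 3)*(c + 4)*(c^2 - 5*c + 6) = (c - 3)*(c - 2)*(c + 4)*(c - 3)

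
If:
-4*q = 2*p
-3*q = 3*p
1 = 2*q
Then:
No Solution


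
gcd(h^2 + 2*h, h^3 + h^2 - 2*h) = h^2 + 2*h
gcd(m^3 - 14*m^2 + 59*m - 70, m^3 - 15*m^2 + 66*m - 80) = m^2 - 7*m + 10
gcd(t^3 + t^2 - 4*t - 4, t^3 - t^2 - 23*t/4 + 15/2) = t - 2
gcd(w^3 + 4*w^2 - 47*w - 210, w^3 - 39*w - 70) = w^2 - 2*w - 35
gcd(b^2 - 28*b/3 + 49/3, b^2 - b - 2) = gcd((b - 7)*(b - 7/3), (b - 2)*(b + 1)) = 1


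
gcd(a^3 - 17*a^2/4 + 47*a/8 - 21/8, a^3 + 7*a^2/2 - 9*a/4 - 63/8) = a - 3/2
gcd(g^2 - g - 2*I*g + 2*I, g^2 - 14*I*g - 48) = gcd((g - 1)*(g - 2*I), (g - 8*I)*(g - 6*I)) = 1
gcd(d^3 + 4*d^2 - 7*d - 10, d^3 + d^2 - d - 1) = d + 1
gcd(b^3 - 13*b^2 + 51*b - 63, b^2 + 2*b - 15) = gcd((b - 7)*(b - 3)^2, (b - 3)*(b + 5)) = b - 3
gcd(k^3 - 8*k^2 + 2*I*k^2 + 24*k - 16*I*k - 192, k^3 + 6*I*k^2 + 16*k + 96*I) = k^2 + 2*I*k + 24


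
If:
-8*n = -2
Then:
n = 1/4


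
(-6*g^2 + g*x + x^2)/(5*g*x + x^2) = (-6*g^2 + g*x + x^2)/(x*(5*g + x))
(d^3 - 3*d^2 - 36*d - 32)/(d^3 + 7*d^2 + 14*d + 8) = (d - 8)/(d + 2)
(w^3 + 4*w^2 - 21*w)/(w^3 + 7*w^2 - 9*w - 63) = w/(w + 3)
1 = 1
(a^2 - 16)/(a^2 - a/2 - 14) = 2*(a + 4)/(2*a + 7)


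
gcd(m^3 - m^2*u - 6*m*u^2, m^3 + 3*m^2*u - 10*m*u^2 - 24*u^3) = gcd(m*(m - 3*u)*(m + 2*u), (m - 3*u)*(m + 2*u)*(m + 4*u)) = -m^2 + m*u + 6*u^2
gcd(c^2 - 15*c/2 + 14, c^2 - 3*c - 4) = c - 4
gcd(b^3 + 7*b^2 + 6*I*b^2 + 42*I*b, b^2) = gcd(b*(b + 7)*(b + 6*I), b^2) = b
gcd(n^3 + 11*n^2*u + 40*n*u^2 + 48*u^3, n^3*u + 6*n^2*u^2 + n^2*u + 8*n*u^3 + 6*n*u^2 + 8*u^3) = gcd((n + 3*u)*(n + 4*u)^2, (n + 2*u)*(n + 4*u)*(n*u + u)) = n + 4*u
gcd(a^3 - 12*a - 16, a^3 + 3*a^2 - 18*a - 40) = a^2 - 2*a - 8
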